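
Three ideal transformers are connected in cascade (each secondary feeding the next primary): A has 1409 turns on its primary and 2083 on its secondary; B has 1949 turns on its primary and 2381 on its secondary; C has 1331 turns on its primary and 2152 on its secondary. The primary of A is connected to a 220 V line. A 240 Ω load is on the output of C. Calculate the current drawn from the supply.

I_supply ≈ 7.82 A

After A: V = 220.00 × 2083/1409 = 325.24 V.
After B: V = 325.24 × 2381/1949 = 397.33 V.
After C: V = 397.33 × 2152/1331 = 642.41 V.
I_load = 642.41/240 = 2.6767 A, so P_out = 642.41 × 2.6767 = 1719.5 W.
All ideal ⇒ P_in = P_out, so I_supply = 1719.5/220 = 7.82 A.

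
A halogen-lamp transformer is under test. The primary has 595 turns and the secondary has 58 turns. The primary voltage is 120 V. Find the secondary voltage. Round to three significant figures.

V_s/V_p = N_s/N_p, so V_s = 120 × 58/595 = 11.7 V.

V_s ≈ 11.7 V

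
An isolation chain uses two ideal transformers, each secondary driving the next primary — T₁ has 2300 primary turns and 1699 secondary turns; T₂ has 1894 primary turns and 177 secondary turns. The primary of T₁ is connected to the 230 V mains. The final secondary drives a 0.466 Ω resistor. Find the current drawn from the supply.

Secondary of T₁: V = 230.00 × 1699/2300 = 169.90 V.
Secondary of T₂: V = 169.90 × 177/1894 = 15.878 V.
I_load = 15.878/0.466 = 34.072 A, so P_out = 15.878 × 34.072 = 540.99 W.
All ideal ⇒ P_in = P_out, so I_supply = 540.99/230 = 2.35 A.

I_supply ≈ 2.35 A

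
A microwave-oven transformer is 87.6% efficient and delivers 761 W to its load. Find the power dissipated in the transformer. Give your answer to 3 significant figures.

P_loss ≈ 108 W

P_in = P_out/η = 761/0.876 = 868.721 W.
P_loss = P_in − P_out = 868.721 − 761 = 108 W.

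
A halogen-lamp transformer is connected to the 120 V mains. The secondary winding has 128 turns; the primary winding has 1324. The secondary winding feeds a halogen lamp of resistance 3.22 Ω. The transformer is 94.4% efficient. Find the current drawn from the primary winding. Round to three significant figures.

I_p ≈ 0.369 A

V_s = 120 × 128/1324 = 11.601 V.
I_s = V_s/R = 11.601/3.22 = 3.6029 A.
P_out = V_s I_s = 11.601 × 3.6029 = 41.798 W.
P_in = P_out/η = 41.798/0.944 = 44.277 W.
I_p = P_in/V_p = 44.277/120 = 0.369 A.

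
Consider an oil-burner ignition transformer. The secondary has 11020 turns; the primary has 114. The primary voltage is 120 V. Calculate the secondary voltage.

V_s/V_p = N_s/N_p, so V_s = 120 × 11020/114 = 11600 V.

V_s ≈ 11600 V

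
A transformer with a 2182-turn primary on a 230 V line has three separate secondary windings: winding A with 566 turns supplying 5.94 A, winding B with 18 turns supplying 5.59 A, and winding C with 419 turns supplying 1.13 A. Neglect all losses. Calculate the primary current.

V_A = 230 × 566/2182 = 59.661 V; V_B = 230 × 18/2182 = 1.8973 V; V_C = 230 × 419/2182 = 44.166 V.
P_out = V_A I_A + V_B I_B + V_C I_C = 59.661×5.94 + 1.8973×5.59 + 44.166×1.13 = 354.39 + 10.606 + 49.907 = 414.90 W.
Ideal ⇒ P_in = P_out, so I_p = P_out/V_p = 414.90/230 = 1.80 A.

I_p ≈ 1.80 A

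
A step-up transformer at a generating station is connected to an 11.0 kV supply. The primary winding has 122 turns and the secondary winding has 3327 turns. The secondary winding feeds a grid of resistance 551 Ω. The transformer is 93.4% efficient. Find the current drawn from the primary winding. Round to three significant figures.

I_p ≈ 15900 A

V_s = 11000 × 3327/122 = 299980 V.
I_s = V_s/R = 299980/551 = 544.42 A.
P_out = V_s I_s = 299980 × 544.42 = 1.6331×10^8 W.
P_in = P_out/η = 1.6331×10^8/0.934 = 1.7485×10^8 W.
I_p = P_in/V_p = 1.7485×10^8/11000 = 15900 A.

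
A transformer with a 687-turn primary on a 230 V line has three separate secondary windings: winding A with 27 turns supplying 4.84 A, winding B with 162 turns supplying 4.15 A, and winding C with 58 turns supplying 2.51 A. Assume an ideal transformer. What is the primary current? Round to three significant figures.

I_p ≈ 1.38 A

V_A = 230 × 27/687 = 9.0393 V; V_B = 230 × 162/687 = 54.236 V; V_C = 230 × 58/687 = 19.418 V.
P_out = V_A I_A + V_B I_B + V_C I_C = 9.0393×4.84 + 54.236×4.15 + 19.418×2.51 = 43.750 + 225.08 + 48.739 = 317.57 W.
Ideal ⇒ P_in = P_out, so I_p = P_out/V_p = 317.57/230 = 1.38 A.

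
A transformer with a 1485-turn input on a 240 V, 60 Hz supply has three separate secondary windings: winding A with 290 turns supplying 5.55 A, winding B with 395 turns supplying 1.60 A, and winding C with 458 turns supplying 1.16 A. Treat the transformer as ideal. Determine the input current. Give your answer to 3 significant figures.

V_A = 240 × 290/1485 = 46.869 V; V_B = 240 × 395/1485 = 63.838 V; V_C = 240 × 458/1485 = 74.020 V.
P_out = V_A I_A + V_B I_B + V_C I_C = 46.869×5.55 + 63.838×1.60 + 74.020×1.16 = 260.12 + 102.14 + 85.863 = 448.13 W.
Ideal ⇒ P_in = P_out, so I_in = P_out/V_in = 448.13/240 = 1.87 A.

I_in ≈ 1.87 A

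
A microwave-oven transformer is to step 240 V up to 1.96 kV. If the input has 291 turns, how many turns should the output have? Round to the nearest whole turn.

N_out = 2376 turns

N_out/N_in = V_out/V_in, so N_out = 291 × 1960/240 = 2376.5 ≈ 2376 turns.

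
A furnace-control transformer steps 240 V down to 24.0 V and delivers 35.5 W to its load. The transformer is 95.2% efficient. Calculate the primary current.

P_in = P_out/η = 35.5/0.952 = 37.290 W.
I_p = P_in/V_p = 37.290/240 = 0.155 A.

I_p ≈ 0.155 A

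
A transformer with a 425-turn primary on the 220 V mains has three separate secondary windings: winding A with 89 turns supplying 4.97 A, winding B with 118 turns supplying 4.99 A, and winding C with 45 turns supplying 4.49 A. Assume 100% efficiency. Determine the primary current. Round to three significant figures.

I_p ≈ 2.90 A

V_A = 220 × 89/425 = 46.071 V; V_B = 220 × 118/425 = 61.082 V; V_C = 220 × 45/425 = 23.294 V.
P_out = V_A I_A + V_B I_B + V_C I_C = 46.071×4.97 + 61.082×4.99 + 23.294×4.49 = 228.97 + 304.80 + 104.59 = 638.36 W.
Ideal ⇒ P_in = P_out, so I_p = P_out/V_p = 638.36/220 = 2.90 A.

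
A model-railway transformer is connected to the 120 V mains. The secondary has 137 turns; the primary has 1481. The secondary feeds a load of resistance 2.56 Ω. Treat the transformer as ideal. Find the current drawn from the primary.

I_p ≈ 0.401 A

V_s = V_p × N_s/N_p = 120 × 137/1481 = 11.101 V.
I_s = V_s/R = 11.101/2.56 = 4.3362 A.
For an ideal transformer I_p N_p = I_s N_s, so I_p = 4.3362 × 137/1481 = 0.401 A.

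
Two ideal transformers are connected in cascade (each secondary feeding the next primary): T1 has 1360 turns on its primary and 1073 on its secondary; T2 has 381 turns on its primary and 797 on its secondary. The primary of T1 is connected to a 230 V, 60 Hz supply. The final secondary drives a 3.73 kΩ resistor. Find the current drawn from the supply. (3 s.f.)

Secondary of T1: V = 230.00 × 1073/1360 = 181.46 V.
Secondary of T2: V = 181.46 × 797/381 = 379.60 V.
I_load = 379.60/3730 = 0.10177 A, so P_out = 379.60 × 0.10177 = 38.631 W.
All ideal ⇒ P_in = P_out, so I_supply = 38.631/230 = 0.168 A.

I_supply ≈ 0.168 A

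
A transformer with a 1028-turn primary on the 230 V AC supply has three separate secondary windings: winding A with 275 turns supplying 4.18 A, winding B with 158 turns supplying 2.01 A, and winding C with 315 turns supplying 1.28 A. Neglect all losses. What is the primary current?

I_p ≈ 1.82 A

V_A = 230 × 275/1028 = 61.527 V; V_B = 230 × 158/1028 = 35.350 V; V_C = 230 × 315/1028 = 70.477 V.
P_out = V_A I_A + V_B I_B + V_C I_C = 61.527×4.18 + 35.350×2.01 + 70.477×1.28 = 257.18 + 71.054 + 90.210 = 418.45 W.
Ideal ⇒ P_in = P_out, so I_p = P_out/V_p = 418.45/230 = 1.82 A.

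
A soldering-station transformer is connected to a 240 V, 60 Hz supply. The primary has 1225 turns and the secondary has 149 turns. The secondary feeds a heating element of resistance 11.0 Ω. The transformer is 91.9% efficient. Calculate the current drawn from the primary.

I_p ≈ 0.351 A

V_s = 240 × 149/1225 = 29.192 V.
I_s = V_s/R = 29.192/11.0 = 2.6538 A.
P_out = V_s I_s = 29.192 × 2.6538 = 77.469 W.
P_in = P_out/η = 77.469/0.919 = 84.297 W.
I_p = P_in/V_p = 84.297/240 = 0.351 A.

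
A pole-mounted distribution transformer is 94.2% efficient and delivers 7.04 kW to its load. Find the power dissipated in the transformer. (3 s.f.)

P_in = P_out/η = 7040/0.942 = 7473.46 W.
P_loss = P_in − P_out = 7473.46 − 7040 = 433 W.

P_loss ≈ 433 W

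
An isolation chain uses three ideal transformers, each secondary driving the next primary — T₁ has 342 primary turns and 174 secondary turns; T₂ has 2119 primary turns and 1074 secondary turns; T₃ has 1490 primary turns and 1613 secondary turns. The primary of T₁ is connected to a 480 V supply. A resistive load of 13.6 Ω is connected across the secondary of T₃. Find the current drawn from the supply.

Secondary of T₁: V = 480.00 × 174/342 = 244.21 V.
Secondary of T₂: V = 244.21 × 1074/2119 = 123.78 V.
Secondary of T₃: V = 123.78 × 1613/1490 = 133.99 V.
I_load = 133.99/13.6 = 9.8525 A, so P_out = 133.99 × 9.8525 = 1320.2 W.
All ideal ⇒ P_in = P_out, so I_supply = 1320.2/480 = 2.75 A.

I_supply ≈ 2.75 A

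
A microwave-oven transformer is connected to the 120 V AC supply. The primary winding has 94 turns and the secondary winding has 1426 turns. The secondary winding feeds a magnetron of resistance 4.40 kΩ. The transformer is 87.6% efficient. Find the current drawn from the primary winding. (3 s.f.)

V_s = 120 × 1426/94 = 1820.4 V.
I_s = V_s/R = 1820.4/4400 = 0.41373 A.
P_out = V_s I_s = 1820.4 × 0.41373 = 753.17 W.
P_in = P_out/η = 753.17/0.876 = 859.78 W.
I_p = P_in/V_p = 859.78/120 = 7.16 A.

I_p ≈ 7.16 A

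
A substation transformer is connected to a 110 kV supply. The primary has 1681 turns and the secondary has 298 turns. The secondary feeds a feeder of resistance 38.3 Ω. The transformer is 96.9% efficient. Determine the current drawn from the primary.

I_p ≈ 93.1 A

V_s = 110000 × 298/1681 = 19500 V.
I_s = V_s/R = 19500/38.3 = 509.15 A.
P_out = V_s I_s = 19500 × 509.15 = 9.9285×10^6 W.
P_in = P_out/η = 9.9285×10^6/0.969 = 1.0246×10^7 W.
I_p = P_in/V_p = 1.0246×10^7/110000 = 93.1 A.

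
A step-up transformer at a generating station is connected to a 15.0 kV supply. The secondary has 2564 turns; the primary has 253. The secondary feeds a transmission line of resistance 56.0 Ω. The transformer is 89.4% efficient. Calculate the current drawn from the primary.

I_p ≈ 30800 A

V_s = 15000 × 2564/253 = 152020 V.
I_s = V_s/R = 152020/56.0 = 2714.6 A.
P_out = V_s I_s = 152020 × 2714.6 = 4.1266×10^8 W.
P_in = P_out/η = 4.1266×10^8/0.894 = 4.6159×10^8 W.
I_p = P_in/V_p = 4.6159×10^8/15000 = 30800 A.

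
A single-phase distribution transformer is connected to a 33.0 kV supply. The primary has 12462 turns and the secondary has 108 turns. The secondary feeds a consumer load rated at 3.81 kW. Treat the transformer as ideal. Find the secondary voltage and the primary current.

V_s ≈ 286 V, I_p ≈ 0.115 A

V_s = V_p × N_s/N_p = 33000 × 108/12462 = 285.99 V.
I_s = P/V_s = 3810/285.99 = 13.322 A.
I_p = I_s × N_s/N_p = 13.322 × 108/12462 = 0.115 A.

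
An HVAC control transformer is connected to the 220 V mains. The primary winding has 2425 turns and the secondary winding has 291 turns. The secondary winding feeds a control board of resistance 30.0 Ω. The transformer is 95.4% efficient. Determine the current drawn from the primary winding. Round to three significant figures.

V_s = 220 × 291/2425 = 26.400 V.
I_s = V_s/R = 26.400/30.0 = 0.88000 A.
P_out = V_s I_s = 26.400 × 0.88000 = 23.232 W.
P_in = P_out/η = 23.232/0.954 = 24.352 W.
I_p = P_in/V_p = 24.352/220 = 0.111 A.

I_p ≈ 0.111 A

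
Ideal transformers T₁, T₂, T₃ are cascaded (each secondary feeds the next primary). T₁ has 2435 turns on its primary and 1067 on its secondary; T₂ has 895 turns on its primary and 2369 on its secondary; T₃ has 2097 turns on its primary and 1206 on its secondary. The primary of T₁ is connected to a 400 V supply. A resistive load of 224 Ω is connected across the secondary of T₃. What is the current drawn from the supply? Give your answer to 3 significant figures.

Secondary of T₁: V = 400.00 × 1067/2435 = 175.28 V.
Secondary of T₂: V = 175.28 × 2369/895 = 463.95 V.
Secondary of T₃: V = 463.95 × 1206/2097 = 266.82 V.
I_load = 266.82/224 = 1.1912 A, so P_out = 266.82 × 1.1912 = 317.82 W.
All ideal ⇒ P_in = P_out, so I_supply = 317.82/400 = 0.795 A.

I_supply ≈ 0.795 A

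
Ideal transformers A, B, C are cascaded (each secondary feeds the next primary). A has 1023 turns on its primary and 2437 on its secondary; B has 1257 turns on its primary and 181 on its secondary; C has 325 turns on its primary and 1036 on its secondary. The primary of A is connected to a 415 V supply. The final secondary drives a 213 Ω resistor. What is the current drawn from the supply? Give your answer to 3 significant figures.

I_supply ≈ 2.33 A

Secondary of A: V = 415.00 × 2437/1023 = 988.62 V.
Secondary of B: V = 988.62 × 181/1257 = 142.35 V.
Secondary of C: V = 142.35 × 1036/325 = 453.78 V.
I_load = 453.78/213 = 2.1304 A, so P_out = 453.78 × 2.1304 = 966.75 W.
All ideal ⇒ P_in = P_out, so I_supply = 966.75/415 = 2.33 A.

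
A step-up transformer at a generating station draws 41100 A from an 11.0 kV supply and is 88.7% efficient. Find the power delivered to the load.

P_out ≈ 4.01×10^8 W

P_in = V_in I_in = 11000 × 41100 = 4.5210×10^8 W.
P_out = η P_in = 0.887 × 4.5210×10^8 = 4.01×10^8 W.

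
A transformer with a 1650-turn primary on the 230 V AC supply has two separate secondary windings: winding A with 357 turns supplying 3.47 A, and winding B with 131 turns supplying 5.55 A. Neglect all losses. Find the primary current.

V_A = 230 × 357/1650 = 49.764 V; V_B = 230 × 131/1650 = 18.261 V.
P_out = V_A I_A + V_B I_B = 49.764×3.47 + 18.261×5.55 = 172.68 + 101.35 = 274.03 W.
Ideal ⇒ P_in = P_out, so I_p = P_out/V_p = 274.03/230 = 1.19 A.

I_p ≈ 1.19 A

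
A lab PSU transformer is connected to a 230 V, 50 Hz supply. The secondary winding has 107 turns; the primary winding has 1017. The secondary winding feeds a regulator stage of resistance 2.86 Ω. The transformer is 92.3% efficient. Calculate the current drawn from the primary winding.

I_p ≈ 0.964 A

V_s = 230 × 107/1017 = 24.199 V.
I_s = V_s/R = 24.199/2.86 = 8.4611 A.
P_out = V_s I_s = 24.199 × 8.4611 = 204.75 W.
P_in = P_out/η = 204.75/0.923 = 221.83 W.
I_p = P_in/V_p = 221.83/230 = 0.964 A.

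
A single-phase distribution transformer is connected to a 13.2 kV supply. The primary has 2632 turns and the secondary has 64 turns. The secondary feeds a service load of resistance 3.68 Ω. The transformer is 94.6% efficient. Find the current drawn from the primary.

V_s = 13200 × 64/2632 = 320.97 V.
I_s = V_s/R = 320.97/3.68 = 87.221 A.
P_out = V_s I_s = 320.97 × 87.221 = 27995 W.
P_in = P_out/η = 27995/0.946 = 29594 W.
I_p = P_in/V_p = 29594/13200 = 2.24 A.

I_p ≈ 2.24 A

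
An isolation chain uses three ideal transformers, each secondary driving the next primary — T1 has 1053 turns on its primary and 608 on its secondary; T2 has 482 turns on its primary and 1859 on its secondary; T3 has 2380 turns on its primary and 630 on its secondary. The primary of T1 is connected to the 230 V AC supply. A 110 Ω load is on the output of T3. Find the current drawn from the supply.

After T1: V = 230.00 × 608/1053 = 132.80 V.
After T2: V = 132.80 × 1859/482 = 512.20 V.
After T3: V = 512.20 × 630/2380 = 135.58 V.
I_load = 135.58/110 = 1.2326 A, so P_out = 135.58 × 1.2326 = 167.11 W.
All ideal ⇒ P_in = P_out, so I_supply = 167.11/230 = 0.727 A.

I_supply ≈ 0.727 A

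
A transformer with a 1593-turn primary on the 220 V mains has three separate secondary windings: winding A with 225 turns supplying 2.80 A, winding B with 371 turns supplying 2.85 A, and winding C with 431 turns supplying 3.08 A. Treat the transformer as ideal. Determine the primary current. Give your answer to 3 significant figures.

I_p ≈ 1.89 A

V_A = 220 × 225/1593 = 31.073 V; V_B = 220 × 371/1593 = 51.237 V; V_C = 220 × 431/1593 = 59.523 V.
P_out = V_A I_A + V_B I_B + V_C I_C = 31.073×2.80 + 51.237×2.85 + 59.523×3.08 = 87.006 + 146.02 + 183.33 = 416.36 W.
Ideal ⇒ P_in = P_out, so I_p = P_out/V_p = 416.36/220 = 1.89 A.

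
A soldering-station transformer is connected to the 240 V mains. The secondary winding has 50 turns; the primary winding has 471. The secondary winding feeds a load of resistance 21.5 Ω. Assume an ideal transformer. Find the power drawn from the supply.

P ≈ 30.2 W

V_s = V_p × N_s/N_p = 240 × 50/471 = 25.478 V.
I_s = V_s/R = 25.478/21.5 = 1.1850 A.
I_p = I_s × N_s/N_p = 1.1850 × 50/471 = 0.12580 A.
P = V_p I_p = 240 × 0.12580 = 30.2 W.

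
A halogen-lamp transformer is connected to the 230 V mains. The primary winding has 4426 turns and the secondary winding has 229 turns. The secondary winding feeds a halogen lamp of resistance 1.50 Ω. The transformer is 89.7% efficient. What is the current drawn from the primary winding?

I_p ≈ 0.458 A

V_s = 230 × 229/4426 = 11.900 V.
I_s = V_s/R = 11.900/1.50 = 7.9334 A.
P_out = V_s I_s = 11.900 × 7.9334 = 94.409 W.
P_in = P_out/η = 94.409/0.897 = 105.25 W.
I_p = P_in/V_p = 105.25/230 = 0.458 A.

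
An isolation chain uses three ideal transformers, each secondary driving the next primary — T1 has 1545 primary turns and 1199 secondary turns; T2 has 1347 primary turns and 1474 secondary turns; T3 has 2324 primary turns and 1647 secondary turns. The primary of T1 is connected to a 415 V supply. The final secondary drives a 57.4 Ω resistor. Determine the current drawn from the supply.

I_supply ≈ 2.62 A

After T1: V = 415.00 × 1199/1545 = 322.06 V.
After T2: V = 322.06 × 1474/1347 = 352.43 V.
After T3: V = 352.43 × 1647/2324 = 249.76 V.
I_load = 249.76/57.4 = 4.3513 A, so P_out = 249.76 × 4.3513 = 1086.8 W.
All ideal ⇒ P_in = P_out, so I_supply = 1086.8/415 = 2.62 A.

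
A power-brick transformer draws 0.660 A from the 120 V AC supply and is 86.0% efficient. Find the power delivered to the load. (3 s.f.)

P_in = V_p I_p = 120 × 0.660 = 79.200 W.
P_out = η P_in = 0.860 × 79.200 = 68.1 W.

P_out ≈ 68.1 W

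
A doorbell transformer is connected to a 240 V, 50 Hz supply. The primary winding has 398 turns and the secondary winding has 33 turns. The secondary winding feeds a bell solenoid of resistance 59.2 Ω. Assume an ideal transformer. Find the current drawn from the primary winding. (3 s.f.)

V_s = V_p × N_s/N_p = 240 × 33/398 = 19.899 V.
I_s = V_s/R = 19.899/59.2 = 0.33614 A.
For an ideal transformer I_p N_p = I_s N_s, so I_p = 0.33614 × 33/398 = 0.0279 A.

I_p ≈ 0.0279 A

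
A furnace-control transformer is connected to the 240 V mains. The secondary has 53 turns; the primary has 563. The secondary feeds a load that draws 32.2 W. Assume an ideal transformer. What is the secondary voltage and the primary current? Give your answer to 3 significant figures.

V_s = V_p × N_s/N_p = 240 × 53/563 = 22.593 V.
I_s = P/V_s = 32.2/22.593 = 1.4252 A.
I_p = I_s × N_s/N_p = 1.4252 × 53/563 = 0.134 A.

V_s ≈ 22.6 V, I_p ≈ 0.134 A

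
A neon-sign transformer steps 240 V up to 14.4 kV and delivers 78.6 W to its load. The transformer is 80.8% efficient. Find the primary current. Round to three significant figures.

P_in = P_out/η = 78.6/0.808 = 97.277 W.
I_p = P_in/V_p = 97.277/240 = 0.405 A.

I_p ≈ 0.405 A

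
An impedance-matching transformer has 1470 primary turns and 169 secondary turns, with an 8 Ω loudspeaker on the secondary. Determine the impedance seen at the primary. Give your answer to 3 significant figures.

Z_p ≈ 605 Ω

Z_p = (N_p/N_s)² × Z_s = (1470/169)² × 8 = 605 Ω.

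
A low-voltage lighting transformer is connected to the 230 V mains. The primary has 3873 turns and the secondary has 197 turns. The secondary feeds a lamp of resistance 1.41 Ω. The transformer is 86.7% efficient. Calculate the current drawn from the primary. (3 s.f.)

V_s = 230 × 197/3873 = 11.699 V.
I_s = V_s/R = 11.699/1.41 = 8.2971 A.
P_out = V_s I_s = 11.699 × 8.2971 = 97.068 W.
P_in = P_out/η = 97.068/0.867 = 111.96 W.
I_p = P_in/V_p = 111.96/230 = 0.487 A.

I_p ≈ 0.487 A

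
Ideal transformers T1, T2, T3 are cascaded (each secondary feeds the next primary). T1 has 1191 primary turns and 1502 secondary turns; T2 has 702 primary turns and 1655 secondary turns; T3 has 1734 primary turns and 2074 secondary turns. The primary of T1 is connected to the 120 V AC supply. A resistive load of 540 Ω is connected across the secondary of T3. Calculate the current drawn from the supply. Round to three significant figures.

I_supply ≈ 2.81 A

Secondary of T1: V = 120.00 × 1502/1191 = 151.34 V.
Secondary of T2: V = 151.34 × 1655/702 = 356.78 V.
Secondary of T3: V = 356.78 × 2074/1734 = 426.74 V.
I_load = 426.74/540 = 0.79025 A, so P_out = 426.74 × 0.79025 = 337.23 W.
All ideal ⇒ P_in = P_out, so I_supply = 337.23/120 = 2.81 A.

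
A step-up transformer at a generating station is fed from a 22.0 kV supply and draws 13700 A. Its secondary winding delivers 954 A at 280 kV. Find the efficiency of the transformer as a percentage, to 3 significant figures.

η ≈ 88.6%

P_in = 22000 × 13700 = 3.01400×10^8 W.
P_out = 280000 × 954 = 2.67120×10^8 W.
η = P_out/P_in = 2.67120×10^8/(3.01400×10^8) = 0.886.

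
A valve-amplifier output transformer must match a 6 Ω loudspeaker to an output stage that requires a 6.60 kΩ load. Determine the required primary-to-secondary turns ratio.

N_p/N_s ≈ 33.2

Z_p/Z_s = (N_p/N_s)², so N_p/N_s = √(6600/6) = √1100 = 33.2.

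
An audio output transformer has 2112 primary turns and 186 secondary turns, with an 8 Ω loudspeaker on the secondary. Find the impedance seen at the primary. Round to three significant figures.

Z_p ≈ 1030 Ω

Z_p = (N_p/N_s)² × Z_s = (2112/186)² × 8 = 1030 Ω.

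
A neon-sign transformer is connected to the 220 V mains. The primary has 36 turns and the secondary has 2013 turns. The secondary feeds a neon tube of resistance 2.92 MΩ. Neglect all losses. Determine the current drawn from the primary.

I_p ≈ 0.236 A

V_s = V_p × N_s/N_p = 220 × 2013/36 = 12302 V.
I_s = V_s/R = 12302/(2.92×10^6) = 0.0042129 A.
For an ideal transformer I_p N_p = I_s N_s, so I_p = 0.0042129 × 2013/36 = 0.236 A.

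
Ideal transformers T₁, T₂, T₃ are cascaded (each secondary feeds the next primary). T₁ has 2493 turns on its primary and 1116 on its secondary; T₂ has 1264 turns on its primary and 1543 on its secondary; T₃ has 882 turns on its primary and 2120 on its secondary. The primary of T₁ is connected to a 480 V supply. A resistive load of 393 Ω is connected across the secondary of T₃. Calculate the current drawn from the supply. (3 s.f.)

Secondary of T₁: V = 480.00 × 1116/2493 = 214.87 V.
Secondary of T₂: V = 214.87 × 1543/1264 = 262.30 V.
Secondary of T₃: V = 262.30 × 2120/882 = 630.48 V.
I_load = 630.48/393 = 1.6043 A, so P_out = 630.48 × 1.6043 = 1011.5 W.
All ideal ⇒ P_in = P_out, so I_supply = 1011.5/480 = 2.11 A.

I_supply ≈ 2.11 A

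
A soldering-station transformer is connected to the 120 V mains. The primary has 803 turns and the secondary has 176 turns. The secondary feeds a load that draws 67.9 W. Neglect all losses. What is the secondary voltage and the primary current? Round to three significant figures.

V_s ≈ 26.3 V, I_p ≈ 0.566 A

V_s = V_p × N_s/N_p = 120 × 176/803 = 26.301 V.
I_s = P/V_s = 67.9/26.301 = 2.5816 A.
I_p = I_s × N_s/N_p = 2.5816 × 176/803 = 0.566 A.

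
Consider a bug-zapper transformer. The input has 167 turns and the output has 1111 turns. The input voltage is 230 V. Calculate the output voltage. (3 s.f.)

V_out/V_in = N_out/N_in, so V_out = 230 × 1111/167 = 1530 V.

V_out ≈ 1530 V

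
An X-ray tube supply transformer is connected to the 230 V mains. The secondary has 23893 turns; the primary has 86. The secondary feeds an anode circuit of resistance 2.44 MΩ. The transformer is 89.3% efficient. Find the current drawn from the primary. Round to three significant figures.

I_p ≈ 8.15 A

V_s = 230 × 23893/86 = 63900 V.
I_s = V_s/R = 63900/(2.44×10^6) = 0.026188 A.
P_out = V_s I_s = 63900 × 0.026188 = 1673.4 W.
P_in = P_out/η = 1673.4/0.893 = 1874.0 W.
I_p = P_in/V_p = 1874.0/230 = 8.15 A.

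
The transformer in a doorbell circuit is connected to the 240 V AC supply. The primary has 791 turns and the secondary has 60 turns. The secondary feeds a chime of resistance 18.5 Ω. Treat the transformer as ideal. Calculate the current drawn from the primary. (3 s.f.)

I_p ≈ 0.0746 A

V_s = V_p × N_s/N_p = 240 × 60/791 = 18.205 V.
I_s = V_s/R = 18.205/18.5 = 0.98404 A.
For an ideal transformer I_p N_p = I_s N_s, so I_p = 0.98404 × 60/791 = 0.0746 A.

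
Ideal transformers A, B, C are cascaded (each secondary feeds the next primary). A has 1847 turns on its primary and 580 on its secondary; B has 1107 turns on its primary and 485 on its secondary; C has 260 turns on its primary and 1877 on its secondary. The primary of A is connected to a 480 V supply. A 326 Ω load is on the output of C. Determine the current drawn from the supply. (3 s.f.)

After A: V = 480.00 × 580/1847 = 150.73 V.
After B: V = 150.73 × 485/1107 = 66.038 V.
After C: V = 66.038 × 1877/260 = 476.75 V.
I_load = 476.75/326 = 1.4624 A, so P_out = 476.75 × 1.4624 = 697.20 W.
All ideal ⇒ P_in = P_out, so I_supply = 697.20/480 = 1.45 A.

I_supply ≈ 1.45 A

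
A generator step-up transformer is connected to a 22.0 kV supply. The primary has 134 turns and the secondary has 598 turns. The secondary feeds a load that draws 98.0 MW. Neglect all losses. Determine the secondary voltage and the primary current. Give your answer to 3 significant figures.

V_s = V_p × N_s/N_p = 22000 × 598/134 = 98179 V.
I_s = P/V_s = 9.80×10^7/98179 = 998.18 A.
I_p = I_s × N_s/N_p = 998.18 × 598/134 = 4450 A.

V_s ≈ 98200 V, I_p ≈ 4450 A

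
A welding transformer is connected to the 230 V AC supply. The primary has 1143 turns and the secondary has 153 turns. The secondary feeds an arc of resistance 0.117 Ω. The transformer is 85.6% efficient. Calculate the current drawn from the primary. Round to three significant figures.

I_p ≈ 41.1 A

V_s = 230 × 153/1143 = 30.787 V.
I_s = V_s/R = 30.787/0.117 = 263.14 A.
P_out = V_s I_s = 30.787 × 263.14 = 8101.4 W.
P_in = P_out/η = 8101.4/0.856 = 9464.3 W.
I_p = P_in/V_p = 9464.3/230 = 41.1 A.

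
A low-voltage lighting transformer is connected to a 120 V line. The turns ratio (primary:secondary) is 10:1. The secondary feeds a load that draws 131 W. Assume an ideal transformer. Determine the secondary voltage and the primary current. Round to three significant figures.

V_s ≈ 12.0 V, I_p ≈ 1.09 A

V_s = V_p × N_s/N_p = 120 × 1/10 = 12.000 V.
I_s = P/V_s = 131/12.000 = 10.917 A.
I_p = I_s × N_s/N_p = 10.917 × 1/10 = 1.09 A.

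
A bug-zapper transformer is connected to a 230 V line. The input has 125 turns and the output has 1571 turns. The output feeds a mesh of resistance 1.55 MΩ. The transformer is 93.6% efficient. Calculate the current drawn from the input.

V_out = 230 × 1571/125 = 2890.6 V.
I_out = V_out/R = 2890.6/(1.55×10^6) = 0.0018649 A.
P_out = V_out I_out = 2890.6 × 0.0018649 = 5.3908 W.
P_in = P_out/η = 5.3908/0.936 = 5.7594 W.
I_in = P_in/V_in = 5.7594/230 = 0.0250 A.

I_in ≈ 0.0250 A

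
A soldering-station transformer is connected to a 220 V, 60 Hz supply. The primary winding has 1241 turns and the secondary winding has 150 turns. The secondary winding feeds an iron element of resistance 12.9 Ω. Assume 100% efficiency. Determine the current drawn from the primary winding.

V_s = V_p × N_s/N_p = 220 × 150/1241 = 26.591 V.
I_s = V_s/R = 26.591/12.9 = 2.0614 A.
For an ideal transformer I_p N_p = I_s N_s, so I_p = 2.0614 × 150/1241 = 0.249 A.

I_p ≈ 0.249 A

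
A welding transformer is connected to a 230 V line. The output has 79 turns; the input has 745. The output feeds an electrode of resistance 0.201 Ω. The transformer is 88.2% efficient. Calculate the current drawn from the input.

I_in ≈ 14.6 A

V_out = 230 × 79/745 = 24.389 V.
I_out = V_out/R = 24.389/0.201 = 121.34 A.
P_out = V_out I_out = 24.389 × 121.34 = 2959.4 W.
P_in = P_out/η = 2959.4/0.882 = 3355.3 W.
I_in = P_in/V_in = 3355.3/230 = 14.6 A.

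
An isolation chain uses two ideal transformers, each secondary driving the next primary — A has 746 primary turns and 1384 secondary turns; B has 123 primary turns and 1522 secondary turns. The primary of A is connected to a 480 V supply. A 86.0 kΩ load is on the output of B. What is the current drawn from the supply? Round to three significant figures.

After A: V = 480.00 × 1384/746 = 890.51 V.
After B: V = 890.51 × 1522/123 = 11019 V.
I_load = 11019/86000 = 0.12813 A, so P_out = 11019 × 0.12813 = 1411.9 W.
All ideal ⇒ P_in = P_out, so I_supply = 1411.9/480 = 2.94 A.

I_supply ≈ 2.94 A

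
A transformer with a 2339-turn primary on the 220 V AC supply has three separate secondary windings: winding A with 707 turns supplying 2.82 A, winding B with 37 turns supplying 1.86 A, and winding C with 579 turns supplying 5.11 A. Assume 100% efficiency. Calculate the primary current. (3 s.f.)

I_p ≈ 2.15 A

V_A = 220 × 707/2339 = 66.499 V; V_B = 220 × 37/2339 = 3.4801 V; V_C = 220 × 579/2339 = 54.459 V.
P_out = V_A I_A + V_B I_B + V_C I_C = 66.499×2.82 + 3.4801×1.86 + 54.459×5.11 = 187.53 + 6.4730 + 278.29 = 472.29 W.
Ideal ⇒ P_in = P_out, so I_p = P_out/V_p = 472.29/220 = 2.15 A.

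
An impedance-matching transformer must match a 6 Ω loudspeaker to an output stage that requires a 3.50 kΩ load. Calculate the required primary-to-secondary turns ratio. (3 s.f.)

N_p/N_s ≈ 24.2

Z_p/Z_s = (N_p/N_s)², so N_p/N_s = √(3500/6) = √583 = 24.2.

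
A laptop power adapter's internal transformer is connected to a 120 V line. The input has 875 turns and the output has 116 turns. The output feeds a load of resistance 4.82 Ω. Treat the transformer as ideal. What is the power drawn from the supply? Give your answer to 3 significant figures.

V_out = V_in × N_out/N_in = 120 × 116/875 = 15.909 V.
I_out = V_out/R = 15.909/4.82 = 3.3005 A.
I_in = I_out × N_out/N_in = 3.3005 × 116/875 = 0.43756 A.
P = V_in I_in = 120 × 0.43756 = 52.5 W.

P ≈ 52.5 W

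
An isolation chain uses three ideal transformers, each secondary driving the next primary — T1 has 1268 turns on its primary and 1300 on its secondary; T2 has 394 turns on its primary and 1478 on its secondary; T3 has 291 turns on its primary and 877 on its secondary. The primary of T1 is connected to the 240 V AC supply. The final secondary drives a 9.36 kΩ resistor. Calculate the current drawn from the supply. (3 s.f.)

Secondary of T1: V = 240.00 × 1300/1268 = 246.06 V.
Secondary of T2: V = 246.06 × 1478/394 = 923.03 V.
Secondary of T3: V = 923.03 × 877/291 = 2781.8 V.
I_load = 2781.8/9360 = 0.29720 A, so P_out = 2781.8 × 0.29720 = 826.73 W.
All ideal ⇒ P_in = P_out, so I_supply = 826.73/240 = 3.44 A.

I_supply ≈ 3.44 A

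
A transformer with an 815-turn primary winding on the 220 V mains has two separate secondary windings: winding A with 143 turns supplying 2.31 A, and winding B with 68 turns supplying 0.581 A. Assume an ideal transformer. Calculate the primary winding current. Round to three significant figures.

V_A = 220 × 143/815 = 38.601 V; V_B = 220 × 68/815 = 18.356 V.
P_out = V_A I_A + V_B I_B = 38.601×2.31 + 18.356×0.581 = 89.169 + 10.665 = 99.834 W.
Ideal ⇒ P_in = P_out, so I_p = P_out/V_p = 99.834/220 = 0.454 A.

I_p ≈ 0.454 A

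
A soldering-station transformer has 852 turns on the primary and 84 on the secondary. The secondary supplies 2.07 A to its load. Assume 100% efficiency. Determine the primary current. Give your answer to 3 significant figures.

For an ideal transformer I_p/I_s = N_s/N_p, so I_p = 2.07 × 84/852 = 0.204 A.

I_p ≈ 0.204 A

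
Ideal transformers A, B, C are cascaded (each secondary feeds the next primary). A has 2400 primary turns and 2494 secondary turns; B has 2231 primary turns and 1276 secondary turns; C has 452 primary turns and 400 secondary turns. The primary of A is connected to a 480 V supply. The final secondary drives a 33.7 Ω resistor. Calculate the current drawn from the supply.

I_supply ≈ 3.94 A

Secondary of A: V = 480.00 × 2494/2400 = 498.80 V.
Secondary of B: V = 498.80 × 1276/2231 = 285.28 V.
Secondary of C: V = 285.28 × 400/452 = 252.46 V.
I_load = 252.46/33.7 = 7.4915 A, so P_out = 252.46 × 7.4915 = 1891.3 W.
All ideal ⇒ P_in = P_out, so I_supply = 1891.3/480 = 3.94 A.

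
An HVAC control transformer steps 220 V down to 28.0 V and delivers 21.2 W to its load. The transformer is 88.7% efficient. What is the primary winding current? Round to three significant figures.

I_p ≈ 0.109 A

P_in = P_out/η = 21.2/0.887 = 23.901 W.
I_p = P_in/V_p = 23.901/220 = 0.109 A.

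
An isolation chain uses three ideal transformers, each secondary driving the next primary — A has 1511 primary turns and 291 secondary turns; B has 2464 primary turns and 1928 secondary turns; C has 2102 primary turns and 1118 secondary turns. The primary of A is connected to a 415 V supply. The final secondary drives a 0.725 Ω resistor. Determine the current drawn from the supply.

I_supply ≈ 3.68 A

After A: V = 415.00 × 291/1511 = 79.924 V.
After B: V = 79.924 × 1928/2464 = 62.538 V.
After C: V = 62.538 × 1118/2102 = 33.262 V.
I_load = 33.262/0.725 = 45.879 A, so P_out = 33.262 × 45.879 = 1526.0 W.
All ideal ⇒ P_in = P_out, so I_supply = 1526.0/415 = 3.68 A.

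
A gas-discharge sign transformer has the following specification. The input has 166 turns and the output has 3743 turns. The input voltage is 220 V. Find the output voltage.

V_out ≈ 4960 V

V_out/V_in = N_out/N_in, so V_out = 220 × 3743/166 = 4960 V.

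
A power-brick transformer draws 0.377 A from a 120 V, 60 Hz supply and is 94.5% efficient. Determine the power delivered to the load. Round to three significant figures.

P_in = V_p I_p = 120 × 0.377 = 45.240 W.
P_out = η P_in = 0.945 × 45.240 = 42.8 W.

P_out ≈ 42.8 W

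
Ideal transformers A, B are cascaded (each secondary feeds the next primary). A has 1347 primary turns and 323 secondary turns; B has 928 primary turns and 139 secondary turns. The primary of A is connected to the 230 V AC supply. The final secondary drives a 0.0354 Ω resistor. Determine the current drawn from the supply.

I_supply ≈ 8.38 A

After A: V = 230.00 × 323/1347 = 55.152 V.
After B: V = 55.152 × 139/928 = 8.2609 V.
I_load = 8.2609/0.0354 = 233.36 A, so P_out = 8.2609 × 233.36 = 1927.8 W.
All ideal ⇒ P_in = P_out, so I_supply = 1927.8/230 = 8.38 A.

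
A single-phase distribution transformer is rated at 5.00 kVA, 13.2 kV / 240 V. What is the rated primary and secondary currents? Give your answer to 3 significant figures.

I_p = S/V_p = 5000/13200 = 0.379 A.
I_s = S/V_s = 5000/240 = 20.8 A.

I_p ≈ 0.379 A, I_s ≈ 20.8 A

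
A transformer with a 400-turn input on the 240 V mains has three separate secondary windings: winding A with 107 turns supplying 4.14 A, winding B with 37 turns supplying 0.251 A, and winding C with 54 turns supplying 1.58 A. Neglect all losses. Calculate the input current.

I_in ≈ 1.34 A

V_A = 240 × 107/400 = 64.200 V; V_B = 240 × 37/400 = 22.200 V; V_C = 240 × 54/400 = 32.400 V.
P_out = V_A I_A + V_B I_B + V_C I_C = 64.200×4.14 + 22.200×0.251 + 32.400×1.58 = 265.79 + 5.5722 + 51.192 = 322.55 W.
Ideal ⇒ P_in = P_out, so I_in = P_out/V_in = 322.55/240 = 1.34 A.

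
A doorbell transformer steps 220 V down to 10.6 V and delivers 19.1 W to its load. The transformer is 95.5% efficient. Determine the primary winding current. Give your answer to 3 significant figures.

P_in = P_out/η = 19.1/0.955 = 20.000 W.
I_p = P_in/V_p = 20.000/220 = 0.0909 A.

I_p ≈ 0.0909 A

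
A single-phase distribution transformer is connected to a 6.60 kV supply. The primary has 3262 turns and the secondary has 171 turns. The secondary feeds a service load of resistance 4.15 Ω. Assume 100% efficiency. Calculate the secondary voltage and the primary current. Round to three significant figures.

V_s = V_p × N_s/N_p = 6600 × 171/3262 = 345.98 V.
I_s = V_s/R = 345.98/4.15 = 83.370 A.
I_p = I_s × N_s/N_p = 83.370 × 171/3262 = 4.37 A.

V_s ≈ 346 V, I_p ≈ 4.37 A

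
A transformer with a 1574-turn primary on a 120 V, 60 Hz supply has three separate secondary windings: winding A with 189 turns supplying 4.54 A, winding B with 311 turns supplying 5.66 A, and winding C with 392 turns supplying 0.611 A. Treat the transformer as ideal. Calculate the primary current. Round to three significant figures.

V_A = 120 × 189/1574 = 14.409 V; V_B = 120 × 311/1574 = 23.710 V; V_C = 120 × 392/1574 = 29.886 V.
P_out = V_A I_A + V_B I_B + V_C I_C = 14.409×4.54 + 23.710×5.66 + 29.886×0.611 = 65.418 + 134.20 + 18.260 = 217.88 W.
Ideal ⇒ P_in = P_out, so I_p = P_out/V_p = 217.88/120 = 1.82 A.

I_p ≈ 1.82 A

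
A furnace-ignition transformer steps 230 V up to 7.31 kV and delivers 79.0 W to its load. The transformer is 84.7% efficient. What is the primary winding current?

I_p ≈ 0.406 A

P_in = P_out/η = 79.0/0.847 = 93.270 W.
I_p = P_in/V_p = 93.270/230 = 0.406 A.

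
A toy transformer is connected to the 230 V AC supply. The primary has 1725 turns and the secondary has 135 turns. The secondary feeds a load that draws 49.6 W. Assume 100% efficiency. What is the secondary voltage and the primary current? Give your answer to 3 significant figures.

V_s ≈ 18.0 V, I_p ≈ 0.216 A

V_s = V_p × N_s/N_p = 230 × 135/1725 = 18.000 V.
I_s = P/V_s = 49.6/18.000 = 2.7556 A.
I_p = I_s × N_s/N_p = 2.7556 × 135/1725 = 0.216 A.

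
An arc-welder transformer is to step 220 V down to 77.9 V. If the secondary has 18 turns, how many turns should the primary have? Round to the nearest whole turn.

N_p = 51 turns

N_p/N_s = V_p/V_s, so N_p = 18 × 220/77.9 = 50.8 ≈ 51 turns.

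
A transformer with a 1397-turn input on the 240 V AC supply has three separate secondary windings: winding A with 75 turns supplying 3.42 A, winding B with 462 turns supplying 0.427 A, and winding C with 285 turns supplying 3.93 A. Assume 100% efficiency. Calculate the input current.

V_A = 240 × 75/1397 = 12.885 V; V_B = 240 × 462/1397 = 79.370 V; V_C = 240 × 285/1397 = 48.962 V.
P_out = V_A I_A + V_B I_B + V_C I_C = 12.885×3.42 + 79.370×0.427 + 48.962×3.93 = 44.066 + 33.891 + 192.42 = 270.38 W.
Ideal ⇒ P_in = P_out, so I_in = P_out/V_in = 270.38/240 = 1.13 A.

I_in ≈ 1.13 A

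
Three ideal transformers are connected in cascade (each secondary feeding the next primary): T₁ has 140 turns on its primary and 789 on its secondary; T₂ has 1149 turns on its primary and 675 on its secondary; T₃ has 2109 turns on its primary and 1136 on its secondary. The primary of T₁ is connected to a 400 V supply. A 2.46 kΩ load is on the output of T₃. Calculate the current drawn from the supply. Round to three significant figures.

I_supply ≈ 0.517 A

After T₁: V = 400.00 × 789/140 = 2254.3 V.
After T₂: V = 2254.3 × 675/1149 = 1324.3 V.
After T₃: V = 1324.3 × 1136/2109 = 713.34 V.
I_load = 713.34/2460 = 0.28997 A, so P_out = 713.34 × 0.28997 = 206.85 W.
All ideal ⇒ P_in = P_out, so I_supply = 206.85/400 = 0.517 A.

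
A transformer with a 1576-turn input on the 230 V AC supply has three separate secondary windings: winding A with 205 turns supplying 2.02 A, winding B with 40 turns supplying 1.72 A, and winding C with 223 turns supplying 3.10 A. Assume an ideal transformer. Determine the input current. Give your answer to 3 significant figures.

I_in ≈ 0.745 A

V_A = 230 × 205/1576 = 29.918 V; V_B = 230 × 40/1576 = 5.8376 V; V_C = 230 × 223/1576 = 32.544 V.
P_out = V_A I_A + V_B I_B + V_C I_C = 29.918×2.02 + 5.8376×1.72 + 32.544×3.10 = 60.433 + 10.041 + 100.89 = 171.36 W.
Ideal ⇒ P_in = P_out, so I_in = P_out/V_in = 171.36/230 = 0.745 A.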